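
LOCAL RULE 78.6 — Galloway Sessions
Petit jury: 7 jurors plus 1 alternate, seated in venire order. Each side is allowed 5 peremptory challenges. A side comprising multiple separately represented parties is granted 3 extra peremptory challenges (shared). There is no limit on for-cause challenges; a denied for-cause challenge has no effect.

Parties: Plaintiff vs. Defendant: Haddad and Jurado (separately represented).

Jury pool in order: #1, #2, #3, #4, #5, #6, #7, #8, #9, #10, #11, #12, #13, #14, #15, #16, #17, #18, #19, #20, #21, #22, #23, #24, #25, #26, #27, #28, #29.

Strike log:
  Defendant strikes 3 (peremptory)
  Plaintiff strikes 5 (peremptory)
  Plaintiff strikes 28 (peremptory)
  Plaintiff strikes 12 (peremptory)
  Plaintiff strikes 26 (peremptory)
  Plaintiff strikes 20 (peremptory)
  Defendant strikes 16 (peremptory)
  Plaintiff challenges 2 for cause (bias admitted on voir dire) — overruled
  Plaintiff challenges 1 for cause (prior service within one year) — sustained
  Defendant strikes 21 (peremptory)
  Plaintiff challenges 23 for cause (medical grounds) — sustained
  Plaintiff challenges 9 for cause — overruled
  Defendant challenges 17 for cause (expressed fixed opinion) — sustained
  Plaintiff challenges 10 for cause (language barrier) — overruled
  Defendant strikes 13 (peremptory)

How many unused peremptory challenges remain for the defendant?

4

Defendant allotment: 5 base + 3 multi-party = 8.
Defendant peremptories used: #3, #16, #21, #13 — 4 (the for-cause on #17 doesn't count).
Remaining: 8 − 4 = 4.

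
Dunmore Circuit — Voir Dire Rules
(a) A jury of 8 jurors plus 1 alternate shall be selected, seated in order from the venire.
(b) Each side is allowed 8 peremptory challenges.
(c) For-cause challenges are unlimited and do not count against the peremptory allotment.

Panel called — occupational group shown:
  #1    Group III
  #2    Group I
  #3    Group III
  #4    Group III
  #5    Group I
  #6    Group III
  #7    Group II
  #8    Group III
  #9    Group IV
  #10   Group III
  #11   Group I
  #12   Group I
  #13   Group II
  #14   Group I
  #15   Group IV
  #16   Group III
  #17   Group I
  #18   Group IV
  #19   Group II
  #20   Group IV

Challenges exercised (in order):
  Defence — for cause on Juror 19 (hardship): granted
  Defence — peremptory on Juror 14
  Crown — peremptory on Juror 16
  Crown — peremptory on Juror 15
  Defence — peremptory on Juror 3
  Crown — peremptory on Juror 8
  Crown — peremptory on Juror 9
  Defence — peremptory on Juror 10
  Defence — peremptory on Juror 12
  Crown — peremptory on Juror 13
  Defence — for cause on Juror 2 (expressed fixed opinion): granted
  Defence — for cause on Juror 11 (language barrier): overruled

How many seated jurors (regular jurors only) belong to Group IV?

Removed: #2, #3, #8, #9, #10, #12, #13, #14, #15, #16, #19.
Seated jurors 1–8: #1, #4, #5, #6, #7, #11, #17, #18 (alternates #20 not counted).
Of those, in Group IV: #18 → 1.

1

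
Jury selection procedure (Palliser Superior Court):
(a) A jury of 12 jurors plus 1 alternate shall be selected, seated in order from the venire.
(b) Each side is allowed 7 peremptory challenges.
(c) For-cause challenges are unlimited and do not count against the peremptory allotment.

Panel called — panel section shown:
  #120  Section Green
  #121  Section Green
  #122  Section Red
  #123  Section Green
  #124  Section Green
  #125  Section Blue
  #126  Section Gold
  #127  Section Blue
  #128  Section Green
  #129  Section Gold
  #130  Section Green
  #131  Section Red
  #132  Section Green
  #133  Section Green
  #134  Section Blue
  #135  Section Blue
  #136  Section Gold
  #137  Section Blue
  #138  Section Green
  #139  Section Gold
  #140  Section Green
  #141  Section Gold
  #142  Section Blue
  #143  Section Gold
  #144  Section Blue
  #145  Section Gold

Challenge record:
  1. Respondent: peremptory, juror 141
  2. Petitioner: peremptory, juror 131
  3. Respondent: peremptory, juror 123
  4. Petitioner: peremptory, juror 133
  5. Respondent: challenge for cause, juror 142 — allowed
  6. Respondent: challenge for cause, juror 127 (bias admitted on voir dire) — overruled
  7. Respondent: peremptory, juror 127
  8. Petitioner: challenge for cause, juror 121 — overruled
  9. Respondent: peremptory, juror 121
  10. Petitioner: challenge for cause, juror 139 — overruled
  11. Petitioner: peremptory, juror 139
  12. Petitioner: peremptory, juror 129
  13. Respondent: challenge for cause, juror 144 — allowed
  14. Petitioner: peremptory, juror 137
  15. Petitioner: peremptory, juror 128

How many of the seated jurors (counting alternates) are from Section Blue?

3

Removed: #121, #123, #127, #128, #129, #131, #133, #137, #139, #141, #142, #144.
Seated (13 incl. alternates): #120, #122, #124, #125, #126, #130, #132, #134, #135, #136, #138, #140, #143.
Of those, in Section Blue: #125, #134, #135 → 3.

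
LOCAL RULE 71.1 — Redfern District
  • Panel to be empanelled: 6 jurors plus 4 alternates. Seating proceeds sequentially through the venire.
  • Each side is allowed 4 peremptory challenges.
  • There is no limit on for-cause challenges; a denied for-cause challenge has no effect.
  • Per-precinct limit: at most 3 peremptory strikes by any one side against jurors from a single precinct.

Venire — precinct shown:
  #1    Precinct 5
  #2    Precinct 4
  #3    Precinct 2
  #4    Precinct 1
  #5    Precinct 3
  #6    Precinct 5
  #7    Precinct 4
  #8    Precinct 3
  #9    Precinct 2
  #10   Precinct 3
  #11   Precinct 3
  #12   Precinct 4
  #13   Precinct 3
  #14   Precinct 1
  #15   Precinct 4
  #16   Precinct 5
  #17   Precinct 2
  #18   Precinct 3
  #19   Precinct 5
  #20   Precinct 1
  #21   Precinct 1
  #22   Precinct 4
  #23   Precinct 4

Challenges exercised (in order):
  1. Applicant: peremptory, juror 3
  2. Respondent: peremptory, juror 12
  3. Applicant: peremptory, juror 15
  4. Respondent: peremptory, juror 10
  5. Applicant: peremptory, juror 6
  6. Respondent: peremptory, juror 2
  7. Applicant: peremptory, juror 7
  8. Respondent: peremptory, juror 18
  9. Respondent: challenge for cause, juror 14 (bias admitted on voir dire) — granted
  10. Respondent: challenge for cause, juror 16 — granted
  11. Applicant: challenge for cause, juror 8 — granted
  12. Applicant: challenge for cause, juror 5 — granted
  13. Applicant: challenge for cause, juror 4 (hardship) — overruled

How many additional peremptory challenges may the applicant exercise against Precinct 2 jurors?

Applicant peremptories so far: #3, #15, #6, #7 — 4 of 4 used, 0 left overall.
Against Precinct 2: #3 — 1 used; per-precinct cap 3 leaves 2.
Binding limit: min(0, 2) = 0.

0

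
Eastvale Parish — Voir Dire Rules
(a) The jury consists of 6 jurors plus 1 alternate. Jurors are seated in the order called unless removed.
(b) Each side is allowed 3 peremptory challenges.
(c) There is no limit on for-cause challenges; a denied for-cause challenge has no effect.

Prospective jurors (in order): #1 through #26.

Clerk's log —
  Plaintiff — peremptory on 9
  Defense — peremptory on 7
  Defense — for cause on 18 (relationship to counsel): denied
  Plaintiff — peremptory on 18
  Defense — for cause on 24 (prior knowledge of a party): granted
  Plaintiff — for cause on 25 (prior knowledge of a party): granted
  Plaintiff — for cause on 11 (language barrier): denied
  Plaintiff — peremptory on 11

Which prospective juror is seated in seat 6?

Removed: #7, #9, #11, #18, #24, #25.
Seating in order: seats 1–6 → #1, #2, #3, #4, #5, #6; alternates → #8.
So seat 6 is #6.

6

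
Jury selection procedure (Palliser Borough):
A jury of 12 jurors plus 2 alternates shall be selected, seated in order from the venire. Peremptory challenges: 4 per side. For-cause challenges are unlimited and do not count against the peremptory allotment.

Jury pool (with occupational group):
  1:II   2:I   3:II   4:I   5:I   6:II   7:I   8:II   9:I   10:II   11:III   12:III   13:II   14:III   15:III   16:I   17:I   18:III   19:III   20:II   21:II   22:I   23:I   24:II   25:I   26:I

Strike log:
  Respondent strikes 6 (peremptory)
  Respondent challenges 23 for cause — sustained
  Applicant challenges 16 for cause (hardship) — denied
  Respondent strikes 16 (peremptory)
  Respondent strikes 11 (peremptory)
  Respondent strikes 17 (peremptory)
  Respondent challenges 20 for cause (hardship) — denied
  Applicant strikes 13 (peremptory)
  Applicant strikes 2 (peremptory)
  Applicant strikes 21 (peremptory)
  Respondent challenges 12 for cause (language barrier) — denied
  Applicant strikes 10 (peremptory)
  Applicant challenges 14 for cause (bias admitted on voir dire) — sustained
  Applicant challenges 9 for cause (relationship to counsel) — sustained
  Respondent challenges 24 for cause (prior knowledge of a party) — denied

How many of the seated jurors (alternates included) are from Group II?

Removed: #2, #6, #9, #10, #11, #13, #14, #16, #17, #21, #23.
Seated (14 incl. alternates): #1, #3, #4, #5, #7, #8, #12, #15, #18, #19, #20, #22, #24, #25.
Of those, in Group II: #1, #3, #8, #20, #24 → 5.

5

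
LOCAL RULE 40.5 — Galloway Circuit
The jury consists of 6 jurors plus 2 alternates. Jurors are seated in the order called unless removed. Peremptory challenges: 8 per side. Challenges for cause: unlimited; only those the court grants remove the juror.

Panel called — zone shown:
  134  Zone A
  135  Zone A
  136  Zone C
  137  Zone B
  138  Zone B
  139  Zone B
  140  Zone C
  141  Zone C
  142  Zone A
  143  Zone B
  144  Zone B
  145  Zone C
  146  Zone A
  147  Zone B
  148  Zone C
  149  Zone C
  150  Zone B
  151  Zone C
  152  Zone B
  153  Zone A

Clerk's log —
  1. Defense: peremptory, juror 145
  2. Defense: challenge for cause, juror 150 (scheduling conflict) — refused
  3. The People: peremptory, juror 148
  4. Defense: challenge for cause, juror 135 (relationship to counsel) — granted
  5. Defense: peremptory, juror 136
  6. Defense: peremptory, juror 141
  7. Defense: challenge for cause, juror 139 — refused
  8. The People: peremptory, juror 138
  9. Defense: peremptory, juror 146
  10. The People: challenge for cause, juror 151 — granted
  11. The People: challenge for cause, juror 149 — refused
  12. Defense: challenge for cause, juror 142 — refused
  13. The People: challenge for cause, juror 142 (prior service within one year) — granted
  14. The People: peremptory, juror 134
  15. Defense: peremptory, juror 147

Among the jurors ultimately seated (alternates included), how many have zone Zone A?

Removed: #134, #135, #136, #138, #141, #142, #145, #146, #147, #148, #151.
Seated (8 incl. alternates): #137, #139, #140, #143, #144, #149, #150, #152.
None of those are in Zone A → 0.

0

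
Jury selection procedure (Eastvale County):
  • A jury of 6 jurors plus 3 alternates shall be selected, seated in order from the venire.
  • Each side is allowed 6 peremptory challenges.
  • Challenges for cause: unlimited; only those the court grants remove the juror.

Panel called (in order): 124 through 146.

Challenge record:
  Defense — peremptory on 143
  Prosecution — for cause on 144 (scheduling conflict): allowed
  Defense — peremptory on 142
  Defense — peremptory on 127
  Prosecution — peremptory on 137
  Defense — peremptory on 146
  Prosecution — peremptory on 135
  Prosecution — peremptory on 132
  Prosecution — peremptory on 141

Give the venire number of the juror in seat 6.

130

Removed: #127, #132, #135, #137, #141, #142, #143, #144, #146.
Seating in order: seats 1–6 → #124, #125, #126, #128, #129, #130; alternates → #131, #133, #134.
So seat 6 is #130.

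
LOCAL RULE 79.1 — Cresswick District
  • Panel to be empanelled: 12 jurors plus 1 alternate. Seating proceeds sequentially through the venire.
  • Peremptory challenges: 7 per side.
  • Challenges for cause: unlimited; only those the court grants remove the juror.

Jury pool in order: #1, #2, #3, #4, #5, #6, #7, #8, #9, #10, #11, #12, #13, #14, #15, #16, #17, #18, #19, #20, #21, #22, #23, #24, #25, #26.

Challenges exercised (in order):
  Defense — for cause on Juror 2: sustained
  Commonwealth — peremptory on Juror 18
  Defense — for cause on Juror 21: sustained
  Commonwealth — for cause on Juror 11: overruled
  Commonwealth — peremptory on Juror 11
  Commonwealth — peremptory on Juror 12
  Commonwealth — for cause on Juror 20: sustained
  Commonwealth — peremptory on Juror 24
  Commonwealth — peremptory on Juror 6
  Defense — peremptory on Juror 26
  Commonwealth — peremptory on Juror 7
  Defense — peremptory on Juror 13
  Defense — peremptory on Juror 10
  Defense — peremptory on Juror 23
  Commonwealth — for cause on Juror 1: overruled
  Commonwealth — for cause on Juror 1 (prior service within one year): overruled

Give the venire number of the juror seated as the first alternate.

25

Removed: #2, #6, #7, #10, #11, #12, #13, #18, #20, #21, #23, #24, #26. (#1 stays — for-cause denied.)
Seating in order: seats 1–12 → #1, #3, #4, #5, #8, #9, #14, #15, #16, #17, #19, #22; alternates → #25.
So alternate 1 is #25.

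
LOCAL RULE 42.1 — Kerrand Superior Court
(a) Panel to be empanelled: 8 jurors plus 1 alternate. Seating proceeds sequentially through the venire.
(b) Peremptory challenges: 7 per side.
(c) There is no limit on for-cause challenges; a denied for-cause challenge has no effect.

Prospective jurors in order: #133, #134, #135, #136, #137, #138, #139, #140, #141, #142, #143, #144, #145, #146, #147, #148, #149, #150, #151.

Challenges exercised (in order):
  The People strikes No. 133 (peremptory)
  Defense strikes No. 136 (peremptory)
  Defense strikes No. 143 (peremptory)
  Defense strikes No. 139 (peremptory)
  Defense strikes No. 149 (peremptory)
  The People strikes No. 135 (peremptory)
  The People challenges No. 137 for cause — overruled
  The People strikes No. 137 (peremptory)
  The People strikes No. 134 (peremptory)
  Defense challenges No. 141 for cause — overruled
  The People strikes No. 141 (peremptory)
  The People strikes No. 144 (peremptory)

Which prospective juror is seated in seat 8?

Removed: #133, #134, #135, #136, #137, #139, #141, #143, #144, #149.
Seating in order: seats 1–8 → #138, #140, #142, #145, #146, #147, #148, #150; alternates → #151.
So seat 8 is #150.

150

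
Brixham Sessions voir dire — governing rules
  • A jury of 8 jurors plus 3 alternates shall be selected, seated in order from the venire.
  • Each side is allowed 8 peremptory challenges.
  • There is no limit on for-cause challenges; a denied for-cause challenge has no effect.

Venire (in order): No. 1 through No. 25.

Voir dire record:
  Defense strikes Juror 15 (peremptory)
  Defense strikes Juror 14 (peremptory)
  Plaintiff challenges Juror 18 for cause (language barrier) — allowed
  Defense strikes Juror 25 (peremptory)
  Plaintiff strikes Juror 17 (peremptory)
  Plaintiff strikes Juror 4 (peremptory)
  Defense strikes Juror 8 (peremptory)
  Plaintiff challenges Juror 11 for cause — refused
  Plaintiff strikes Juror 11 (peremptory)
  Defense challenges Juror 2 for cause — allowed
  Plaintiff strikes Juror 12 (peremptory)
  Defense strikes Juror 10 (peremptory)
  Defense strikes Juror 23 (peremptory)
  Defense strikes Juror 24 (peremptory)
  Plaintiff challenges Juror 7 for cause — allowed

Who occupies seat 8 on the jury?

19

Removed: #2, #4, #7, #8, #10, #11, #12, #14, #15, #17, #18, #23, #24, #25.
Filling seats in venire order through position 8: #1, #3, #5, #6, #9, #13, #16, #19.
So seat 8 is #19.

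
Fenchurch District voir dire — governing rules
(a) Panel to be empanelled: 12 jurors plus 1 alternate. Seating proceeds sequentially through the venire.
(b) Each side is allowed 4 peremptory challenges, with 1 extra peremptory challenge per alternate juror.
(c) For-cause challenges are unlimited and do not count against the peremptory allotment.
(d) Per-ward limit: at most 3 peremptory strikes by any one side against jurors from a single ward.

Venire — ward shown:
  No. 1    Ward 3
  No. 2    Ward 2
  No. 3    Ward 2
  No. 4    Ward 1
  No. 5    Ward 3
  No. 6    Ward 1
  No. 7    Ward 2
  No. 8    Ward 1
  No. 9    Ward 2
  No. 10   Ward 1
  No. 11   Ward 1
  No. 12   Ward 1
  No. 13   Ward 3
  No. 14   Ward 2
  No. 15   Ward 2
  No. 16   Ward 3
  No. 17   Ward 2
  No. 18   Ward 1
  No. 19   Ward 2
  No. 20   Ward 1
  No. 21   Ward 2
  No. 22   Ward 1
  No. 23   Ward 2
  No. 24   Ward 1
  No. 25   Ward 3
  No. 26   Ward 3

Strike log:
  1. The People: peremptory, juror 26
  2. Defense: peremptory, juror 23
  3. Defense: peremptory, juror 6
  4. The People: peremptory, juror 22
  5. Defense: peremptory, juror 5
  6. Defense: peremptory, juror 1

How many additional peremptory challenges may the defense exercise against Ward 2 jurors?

Defense peremptories so far: #23, #6, #5, #1 — 4 of 5 used, 1 left overall.
Against Ward 2: #23 — 1 used; per-ward cap 3 leaves 2.
Binding limit: min(1, 2) = 1.

1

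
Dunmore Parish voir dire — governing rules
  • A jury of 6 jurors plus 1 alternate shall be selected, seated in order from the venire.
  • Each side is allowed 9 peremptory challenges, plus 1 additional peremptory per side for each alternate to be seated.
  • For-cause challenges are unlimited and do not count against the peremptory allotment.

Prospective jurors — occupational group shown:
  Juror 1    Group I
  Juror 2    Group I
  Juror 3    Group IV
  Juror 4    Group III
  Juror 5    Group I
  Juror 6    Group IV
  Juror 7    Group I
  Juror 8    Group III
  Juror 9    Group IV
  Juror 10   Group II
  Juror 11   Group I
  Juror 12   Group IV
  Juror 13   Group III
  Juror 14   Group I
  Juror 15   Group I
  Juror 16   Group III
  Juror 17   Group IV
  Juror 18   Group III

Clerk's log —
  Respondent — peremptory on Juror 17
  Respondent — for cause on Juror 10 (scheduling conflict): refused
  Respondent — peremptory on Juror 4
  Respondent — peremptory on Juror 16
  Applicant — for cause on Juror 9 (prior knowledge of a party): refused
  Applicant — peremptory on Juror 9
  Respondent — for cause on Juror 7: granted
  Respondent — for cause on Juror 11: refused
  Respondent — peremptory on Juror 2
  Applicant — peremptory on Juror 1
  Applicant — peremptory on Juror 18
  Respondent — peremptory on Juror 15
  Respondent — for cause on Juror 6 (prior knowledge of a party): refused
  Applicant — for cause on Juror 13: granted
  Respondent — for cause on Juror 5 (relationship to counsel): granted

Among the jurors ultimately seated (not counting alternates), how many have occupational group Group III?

1

Removed: #1, #2, #4, #5, #7, #9, #13, #15, #16, #17, #18.
Seated jurors 1–6: #3, #6, #8, #10, #11, #12 (alternates #14 not counted).
Of those, in Group III: #8 → 1.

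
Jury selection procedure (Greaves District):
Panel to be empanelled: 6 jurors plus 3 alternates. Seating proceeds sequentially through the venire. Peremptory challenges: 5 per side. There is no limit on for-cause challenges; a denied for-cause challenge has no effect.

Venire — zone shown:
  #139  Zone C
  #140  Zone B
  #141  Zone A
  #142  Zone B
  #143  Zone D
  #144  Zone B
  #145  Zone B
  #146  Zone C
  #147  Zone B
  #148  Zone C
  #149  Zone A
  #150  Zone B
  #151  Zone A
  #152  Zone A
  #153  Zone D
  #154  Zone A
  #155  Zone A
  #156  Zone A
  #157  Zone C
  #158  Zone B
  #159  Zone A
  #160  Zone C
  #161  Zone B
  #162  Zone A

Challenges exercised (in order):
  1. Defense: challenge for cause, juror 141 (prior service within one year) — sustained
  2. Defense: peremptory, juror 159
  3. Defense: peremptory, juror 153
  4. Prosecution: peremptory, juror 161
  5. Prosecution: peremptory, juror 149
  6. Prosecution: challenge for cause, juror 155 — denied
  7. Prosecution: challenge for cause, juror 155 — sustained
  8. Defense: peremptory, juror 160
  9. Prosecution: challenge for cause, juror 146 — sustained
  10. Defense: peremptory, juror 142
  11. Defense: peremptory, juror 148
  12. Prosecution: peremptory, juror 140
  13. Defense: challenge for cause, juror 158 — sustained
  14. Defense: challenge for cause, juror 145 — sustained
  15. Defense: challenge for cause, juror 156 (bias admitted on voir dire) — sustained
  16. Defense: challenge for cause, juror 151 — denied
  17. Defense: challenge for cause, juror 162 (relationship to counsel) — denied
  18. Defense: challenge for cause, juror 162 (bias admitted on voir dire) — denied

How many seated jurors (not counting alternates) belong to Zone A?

Removed: #140, #141, #142, #145, #146, #148, #149, #153, #155, #156, #158, #159, #160, #161.
Seated jurors 1–6: #139, #143, #144, #147, #150, #151 (alternates #152, #154, #157 not counted).
Of those, in Zone A: #151 → 1.

1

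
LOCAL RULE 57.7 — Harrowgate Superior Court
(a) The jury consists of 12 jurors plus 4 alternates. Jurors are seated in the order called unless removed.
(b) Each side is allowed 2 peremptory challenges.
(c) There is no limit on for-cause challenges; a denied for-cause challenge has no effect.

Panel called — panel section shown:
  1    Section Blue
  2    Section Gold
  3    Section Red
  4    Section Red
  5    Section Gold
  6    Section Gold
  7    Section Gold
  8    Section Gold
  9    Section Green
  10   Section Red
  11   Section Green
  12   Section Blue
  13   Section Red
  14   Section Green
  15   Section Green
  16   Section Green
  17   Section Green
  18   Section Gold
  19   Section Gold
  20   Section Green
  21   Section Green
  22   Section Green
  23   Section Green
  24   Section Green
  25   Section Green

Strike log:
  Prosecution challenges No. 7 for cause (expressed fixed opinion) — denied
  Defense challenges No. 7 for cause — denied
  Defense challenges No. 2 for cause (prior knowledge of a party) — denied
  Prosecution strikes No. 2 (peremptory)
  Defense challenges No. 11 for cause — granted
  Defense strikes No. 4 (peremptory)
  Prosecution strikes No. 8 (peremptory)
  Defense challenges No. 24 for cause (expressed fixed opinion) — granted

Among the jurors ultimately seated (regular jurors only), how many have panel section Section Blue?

Removed: #2, #4, #8, #11, #24.
Seated jurors 1–12: #1, #3, #5, #6, #7, #9, #10, #12, #13, #14, #15, #16 (alternates #17, #18, #19, #20 not counted).
Of those, in Section Blue: #1, #12 → 2.

2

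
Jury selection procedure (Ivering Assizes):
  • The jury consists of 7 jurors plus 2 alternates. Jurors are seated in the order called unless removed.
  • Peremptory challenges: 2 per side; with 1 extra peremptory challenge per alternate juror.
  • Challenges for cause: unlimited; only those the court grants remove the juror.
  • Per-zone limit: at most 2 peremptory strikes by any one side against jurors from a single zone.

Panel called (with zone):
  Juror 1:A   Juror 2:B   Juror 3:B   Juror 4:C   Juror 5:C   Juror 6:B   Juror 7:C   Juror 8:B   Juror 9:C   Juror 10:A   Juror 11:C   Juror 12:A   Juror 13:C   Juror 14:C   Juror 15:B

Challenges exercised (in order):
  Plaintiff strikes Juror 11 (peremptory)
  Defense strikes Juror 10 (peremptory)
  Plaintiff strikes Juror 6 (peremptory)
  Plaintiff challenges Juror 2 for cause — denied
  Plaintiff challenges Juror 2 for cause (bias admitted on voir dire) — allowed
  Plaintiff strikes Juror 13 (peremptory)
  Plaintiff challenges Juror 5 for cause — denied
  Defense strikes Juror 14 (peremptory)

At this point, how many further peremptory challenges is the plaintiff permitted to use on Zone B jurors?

1

Plaintiff peremptories so far: #11, #6, #13 — 3 of 4 used, 1 left overall.
Against Zone B: #6 — 1 used; per-zone cap 2 leaves 1.
Binding limit: min(1, 1) = 1.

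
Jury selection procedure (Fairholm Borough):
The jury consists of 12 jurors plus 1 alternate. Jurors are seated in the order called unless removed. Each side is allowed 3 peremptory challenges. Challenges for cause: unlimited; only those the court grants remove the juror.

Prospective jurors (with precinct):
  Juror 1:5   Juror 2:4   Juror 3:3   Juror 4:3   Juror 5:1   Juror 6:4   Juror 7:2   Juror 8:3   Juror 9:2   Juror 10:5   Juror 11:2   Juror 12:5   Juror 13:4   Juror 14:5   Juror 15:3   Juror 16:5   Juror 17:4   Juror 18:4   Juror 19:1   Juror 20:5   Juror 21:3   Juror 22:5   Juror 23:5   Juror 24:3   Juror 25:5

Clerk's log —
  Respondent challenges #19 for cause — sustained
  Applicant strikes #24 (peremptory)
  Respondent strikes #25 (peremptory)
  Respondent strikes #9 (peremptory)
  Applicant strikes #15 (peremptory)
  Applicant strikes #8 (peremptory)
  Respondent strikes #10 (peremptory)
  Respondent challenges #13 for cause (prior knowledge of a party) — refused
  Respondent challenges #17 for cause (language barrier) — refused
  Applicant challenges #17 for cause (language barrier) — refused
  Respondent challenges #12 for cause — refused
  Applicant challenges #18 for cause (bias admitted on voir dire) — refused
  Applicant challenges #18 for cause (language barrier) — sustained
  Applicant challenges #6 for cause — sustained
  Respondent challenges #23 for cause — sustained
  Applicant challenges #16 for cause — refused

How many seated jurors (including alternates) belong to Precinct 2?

2

Removed: #6, #8, #9, #10, #15, #18, #19, #23, #24, #25.
Seated (13 incl. alternates): #1, #2, #3, #4, #5, #7, #11, #12, #13, #14, #16, #17, #20.
Of those, in Precinct 2: #7, #11 → 2.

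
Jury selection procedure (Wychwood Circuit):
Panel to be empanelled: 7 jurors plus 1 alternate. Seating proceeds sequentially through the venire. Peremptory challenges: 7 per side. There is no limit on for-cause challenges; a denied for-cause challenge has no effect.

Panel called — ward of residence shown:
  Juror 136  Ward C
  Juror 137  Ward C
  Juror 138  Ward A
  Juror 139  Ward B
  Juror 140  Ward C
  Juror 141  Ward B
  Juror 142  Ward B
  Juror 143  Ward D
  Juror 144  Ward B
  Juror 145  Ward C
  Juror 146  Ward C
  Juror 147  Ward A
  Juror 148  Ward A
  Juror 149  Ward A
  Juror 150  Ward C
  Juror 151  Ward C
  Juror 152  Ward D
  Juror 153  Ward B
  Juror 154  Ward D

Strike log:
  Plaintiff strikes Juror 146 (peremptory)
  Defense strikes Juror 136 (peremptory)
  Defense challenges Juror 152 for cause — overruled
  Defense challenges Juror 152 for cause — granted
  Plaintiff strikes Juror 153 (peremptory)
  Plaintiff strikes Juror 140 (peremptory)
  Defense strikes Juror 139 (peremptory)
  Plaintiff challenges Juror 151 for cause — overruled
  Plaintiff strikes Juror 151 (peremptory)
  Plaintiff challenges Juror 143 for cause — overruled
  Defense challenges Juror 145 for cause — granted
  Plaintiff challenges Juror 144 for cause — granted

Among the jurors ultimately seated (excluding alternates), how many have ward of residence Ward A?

3

Removed: #136, #139, #140, #144, #145, #146, #151, #152, #153.
Seated jurors 1–7: #137, #138, #141, #142, #143, #147, #148 (alternates #149 not counted).
Of those, in Ward A: #138, #147, #148 → 3.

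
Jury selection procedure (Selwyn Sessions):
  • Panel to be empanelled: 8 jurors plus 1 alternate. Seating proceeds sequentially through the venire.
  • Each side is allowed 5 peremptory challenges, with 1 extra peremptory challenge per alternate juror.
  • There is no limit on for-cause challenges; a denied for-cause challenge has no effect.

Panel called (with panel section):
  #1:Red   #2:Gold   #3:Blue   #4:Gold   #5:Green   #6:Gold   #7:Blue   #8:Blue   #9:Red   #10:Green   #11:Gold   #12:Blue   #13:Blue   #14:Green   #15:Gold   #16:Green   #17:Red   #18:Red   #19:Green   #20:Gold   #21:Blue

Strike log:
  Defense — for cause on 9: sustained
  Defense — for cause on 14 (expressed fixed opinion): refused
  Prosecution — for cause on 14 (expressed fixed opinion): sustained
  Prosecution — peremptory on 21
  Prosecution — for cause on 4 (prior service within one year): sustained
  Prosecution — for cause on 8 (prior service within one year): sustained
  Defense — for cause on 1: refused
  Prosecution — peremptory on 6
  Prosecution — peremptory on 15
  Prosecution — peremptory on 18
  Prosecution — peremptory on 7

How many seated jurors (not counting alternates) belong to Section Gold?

2

Removed: #4, #6, #7, #8, #9, #14, #15, #18, #21.
Seated jurors 1–8: #1, #2, #3, #5, #10, #11, #12, #13 (alternates #16 not counted).
Of those, in Section Gold: #2, #11 → 2.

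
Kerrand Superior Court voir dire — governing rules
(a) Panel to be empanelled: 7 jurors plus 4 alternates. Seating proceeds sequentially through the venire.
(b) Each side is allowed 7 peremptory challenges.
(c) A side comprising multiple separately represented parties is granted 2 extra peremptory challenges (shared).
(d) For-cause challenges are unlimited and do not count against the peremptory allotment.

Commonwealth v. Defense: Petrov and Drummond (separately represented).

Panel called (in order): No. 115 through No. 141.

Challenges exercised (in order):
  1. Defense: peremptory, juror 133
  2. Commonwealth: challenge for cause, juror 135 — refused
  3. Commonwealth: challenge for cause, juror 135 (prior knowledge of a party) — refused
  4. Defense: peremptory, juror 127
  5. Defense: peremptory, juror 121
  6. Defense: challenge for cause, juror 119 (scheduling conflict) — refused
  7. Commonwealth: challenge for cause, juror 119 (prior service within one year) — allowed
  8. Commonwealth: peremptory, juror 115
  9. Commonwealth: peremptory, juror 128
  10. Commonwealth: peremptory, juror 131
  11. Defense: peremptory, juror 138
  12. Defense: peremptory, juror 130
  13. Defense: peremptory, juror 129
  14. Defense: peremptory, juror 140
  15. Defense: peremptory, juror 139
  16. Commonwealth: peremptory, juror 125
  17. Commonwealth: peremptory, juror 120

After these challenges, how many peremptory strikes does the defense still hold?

1

Defense allotment: 7 base + 2 multi-party = 9.
Defense peremptories used: #133, #127, #121, #138, #130, #129, #140, #139 — 8 (the for-cause on #119 doesn't count).
Remaining: 9 − 8 = 1.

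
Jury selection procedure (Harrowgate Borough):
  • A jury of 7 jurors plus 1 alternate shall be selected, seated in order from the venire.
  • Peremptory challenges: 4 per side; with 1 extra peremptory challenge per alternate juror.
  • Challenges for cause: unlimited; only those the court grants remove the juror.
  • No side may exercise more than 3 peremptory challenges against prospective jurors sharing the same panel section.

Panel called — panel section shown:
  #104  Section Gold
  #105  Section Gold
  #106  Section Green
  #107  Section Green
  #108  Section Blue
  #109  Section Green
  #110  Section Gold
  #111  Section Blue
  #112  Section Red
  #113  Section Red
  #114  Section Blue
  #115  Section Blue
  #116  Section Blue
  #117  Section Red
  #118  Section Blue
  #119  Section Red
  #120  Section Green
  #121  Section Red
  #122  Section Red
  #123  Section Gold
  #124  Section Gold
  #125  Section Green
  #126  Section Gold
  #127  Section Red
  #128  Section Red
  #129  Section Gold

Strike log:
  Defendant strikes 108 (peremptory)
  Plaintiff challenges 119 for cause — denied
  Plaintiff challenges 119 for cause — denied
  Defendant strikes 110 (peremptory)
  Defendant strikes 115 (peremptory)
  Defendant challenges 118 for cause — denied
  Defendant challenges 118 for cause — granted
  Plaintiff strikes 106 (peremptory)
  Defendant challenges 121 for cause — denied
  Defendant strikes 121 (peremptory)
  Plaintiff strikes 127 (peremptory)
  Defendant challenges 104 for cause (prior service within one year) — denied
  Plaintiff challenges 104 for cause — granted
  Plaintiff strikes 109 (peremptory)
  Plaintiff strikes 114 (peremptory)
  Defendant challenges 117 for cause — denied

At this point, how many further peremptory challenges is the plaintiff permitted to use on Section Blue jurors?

1

Plaintiff peremptories so far: #106, #127, #109, #114 — 4 of 5 used, 1 left overall.
Against Section Blue: #114 — 1 used; per-section cap 3 leaves 2.
Binding limit: min(1, 2) = 1.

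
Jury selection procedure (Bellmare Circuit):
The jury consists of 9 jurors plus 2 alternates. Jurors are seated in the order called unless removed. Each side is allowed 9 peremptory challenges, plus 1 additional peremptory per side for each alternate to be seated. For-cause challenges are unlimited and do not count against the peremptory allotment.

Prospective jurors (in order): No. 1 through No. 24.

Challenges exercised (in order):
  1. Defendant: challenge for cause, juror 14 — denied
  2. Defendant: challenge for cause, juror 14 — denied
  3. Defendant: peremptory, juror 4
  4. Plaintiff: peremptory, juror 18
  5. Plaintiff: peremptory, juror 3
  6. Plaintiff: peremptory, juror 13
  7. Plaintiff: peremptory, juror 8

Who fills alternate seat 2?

Removed: #3, #4, #8, #13, #18. (#14 stays — for-cause denied.)
Filling seats in venire order through position 11: #1, #2, #5, #6, #7, #9, #10, #11, #12, #14, #15.
So alternate 2 is #15.

15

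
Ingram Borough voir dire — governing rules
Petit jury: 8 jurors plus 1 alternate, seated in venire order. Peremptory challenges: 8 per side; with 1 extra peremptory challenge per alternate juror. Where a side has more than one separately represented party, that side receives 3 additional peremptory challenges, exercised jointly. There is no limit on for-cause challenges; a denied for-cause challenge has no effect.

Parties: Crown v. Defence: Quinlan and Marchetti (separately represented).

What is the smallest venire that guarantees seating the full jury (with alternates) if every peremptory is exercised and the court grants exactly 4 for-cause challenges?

34

Seats to fill: 8 + 1 alternates = 9.
Peremptories — Crown: 8 + 1×1 = 9; Defence: 8 + 1×1 + 3 = 12; total 21.
For-cause removals: 4.
Minimum venire: 9 + 21 + 4 = 34.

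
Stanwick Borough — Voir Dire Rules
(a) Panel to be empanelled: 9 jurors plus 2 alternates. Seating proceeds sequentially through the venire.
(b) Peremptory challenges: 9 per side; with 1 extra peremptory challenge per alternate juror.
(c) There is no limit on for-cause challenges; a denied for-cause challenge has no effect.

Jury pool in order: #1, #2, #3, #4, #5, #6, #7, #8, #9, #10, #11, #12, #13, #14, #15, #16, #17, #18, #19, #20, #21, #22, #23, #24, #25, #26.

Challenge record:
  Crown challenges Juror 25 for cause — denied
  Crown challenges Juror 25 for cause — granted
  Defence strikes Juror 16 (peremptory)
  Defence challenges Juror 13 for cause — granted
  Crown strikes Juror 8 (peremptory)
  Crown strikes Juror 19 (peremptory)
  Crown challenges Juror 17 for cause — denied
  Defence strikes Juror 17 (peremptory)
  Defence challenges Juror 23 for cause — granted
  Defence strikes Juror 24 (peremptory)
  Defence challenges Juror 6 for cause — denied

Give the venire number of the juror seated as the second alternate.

12

Removed: #8, #13, #16, #17, #19, #23, #24, #25. (#6 stays — for-cause denied.)
Filling seats in venire order through position 11: #1, #2, #3, #4, #5, #6, #7, #9, #10, #11, #12.
So alternate 2 is #12.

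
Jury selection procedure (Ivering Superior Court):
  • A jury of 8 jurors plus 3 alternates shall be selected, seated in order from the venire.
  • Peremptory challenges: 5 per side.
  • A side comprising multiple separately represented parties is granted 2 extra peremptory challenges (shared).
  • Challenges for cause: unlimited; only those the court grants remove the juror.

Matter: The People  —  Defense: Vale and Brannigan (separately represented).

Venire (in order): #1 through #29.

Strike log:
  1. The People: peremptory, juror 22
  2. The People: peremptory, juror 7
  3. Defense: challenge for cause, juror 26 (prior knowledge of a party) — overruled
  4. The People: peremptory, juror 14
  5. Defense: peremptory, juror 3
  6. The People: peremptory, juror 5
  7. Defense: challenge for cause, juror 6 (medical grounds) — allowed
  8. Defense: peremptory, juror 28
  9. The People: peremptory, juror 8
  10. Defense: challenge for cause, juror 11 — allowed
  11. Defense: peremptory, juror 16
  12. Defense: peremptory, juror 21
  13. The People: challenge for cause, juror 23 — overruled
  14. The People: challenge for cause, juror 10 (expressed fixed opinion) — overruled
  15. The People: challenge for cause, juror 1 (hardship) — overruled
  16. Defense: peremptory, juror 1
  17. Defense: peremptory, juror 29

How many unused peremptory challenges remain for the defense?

1

Defense allotment: 5 base + 2 multi-party = 7.
Defense peremptories used: #3, #28, #16, #21, #1, #29 — 6 (for-cause on #26, #6, #11 don't count).
Remaining: 7 − 6 = 1.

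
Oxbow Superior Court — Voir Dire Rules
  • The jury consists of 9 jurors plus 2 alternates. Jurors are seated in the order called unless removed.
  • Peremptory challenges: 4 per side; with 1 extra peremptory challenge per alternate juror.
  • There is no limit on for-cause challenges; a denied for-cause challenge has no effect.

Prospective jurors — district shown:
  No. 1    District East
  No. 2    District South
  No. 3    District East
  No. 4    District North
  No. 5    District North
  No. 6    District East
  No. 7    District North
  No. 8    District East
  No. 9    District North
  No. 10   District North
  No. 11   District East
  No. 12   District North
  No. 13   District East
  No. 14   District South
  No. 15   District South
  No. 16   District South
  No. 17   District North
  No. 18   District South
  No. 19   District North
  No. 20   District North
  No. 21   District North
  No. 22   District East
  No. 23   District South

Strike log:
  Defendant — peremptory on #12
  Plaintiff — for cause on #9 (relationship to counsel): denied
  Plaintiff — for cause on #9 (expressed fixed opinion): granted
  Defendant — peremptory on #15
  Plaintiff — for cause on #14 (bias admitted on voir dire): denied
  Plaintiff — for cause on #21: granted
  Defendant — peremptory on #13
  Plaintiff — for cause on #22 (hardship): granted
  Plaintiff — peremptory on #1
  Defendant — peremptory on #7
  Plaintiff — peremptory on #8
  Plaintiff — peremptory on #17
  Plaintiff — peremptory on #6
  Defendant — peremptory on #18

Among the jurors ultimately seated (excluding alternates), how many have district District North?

4

Removed: #1, #6, #7, #8, #9, #12, #13, #15, #17, #18, #21, #22.
Seated jurors 1–9: #2, #3, #4, #5, #10, #11, #14, #16, #19 (alternates #20, #23 not counted).
Of those, in District North: #4, #5, #10, #19 → 4.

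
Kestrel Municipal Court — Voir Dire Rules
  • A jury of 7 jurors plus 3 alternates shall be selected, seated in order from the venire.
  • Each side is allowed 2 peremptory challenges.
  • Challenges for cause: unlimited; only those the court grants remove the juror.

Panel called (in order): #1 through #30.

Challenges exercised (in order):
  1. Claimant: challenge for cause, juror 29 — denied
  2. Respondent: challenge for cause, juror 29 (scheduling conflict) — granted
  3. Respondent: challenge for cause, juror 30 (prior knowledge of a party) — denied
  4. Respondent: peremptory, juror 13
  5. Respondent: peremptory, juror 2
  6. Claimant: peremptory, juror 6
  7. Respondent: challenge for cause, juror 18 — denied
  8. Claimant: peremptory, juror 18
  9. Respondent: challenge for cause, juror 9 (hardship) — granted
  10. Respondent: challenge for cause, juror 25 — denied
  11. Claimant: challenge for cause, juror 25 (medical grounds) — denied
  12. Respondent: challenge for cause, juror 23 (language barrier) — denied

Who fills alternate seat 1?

Removed: #2, #6, #9, #13, #18, #29. (#23, #25, #30 stay — for-cause denied.)
Seating in order: seats 1–7 → #1, #3, #4, #5, #7, #8, #10; alternates → #11, #12, #14.
So alternate 1 is #11.

11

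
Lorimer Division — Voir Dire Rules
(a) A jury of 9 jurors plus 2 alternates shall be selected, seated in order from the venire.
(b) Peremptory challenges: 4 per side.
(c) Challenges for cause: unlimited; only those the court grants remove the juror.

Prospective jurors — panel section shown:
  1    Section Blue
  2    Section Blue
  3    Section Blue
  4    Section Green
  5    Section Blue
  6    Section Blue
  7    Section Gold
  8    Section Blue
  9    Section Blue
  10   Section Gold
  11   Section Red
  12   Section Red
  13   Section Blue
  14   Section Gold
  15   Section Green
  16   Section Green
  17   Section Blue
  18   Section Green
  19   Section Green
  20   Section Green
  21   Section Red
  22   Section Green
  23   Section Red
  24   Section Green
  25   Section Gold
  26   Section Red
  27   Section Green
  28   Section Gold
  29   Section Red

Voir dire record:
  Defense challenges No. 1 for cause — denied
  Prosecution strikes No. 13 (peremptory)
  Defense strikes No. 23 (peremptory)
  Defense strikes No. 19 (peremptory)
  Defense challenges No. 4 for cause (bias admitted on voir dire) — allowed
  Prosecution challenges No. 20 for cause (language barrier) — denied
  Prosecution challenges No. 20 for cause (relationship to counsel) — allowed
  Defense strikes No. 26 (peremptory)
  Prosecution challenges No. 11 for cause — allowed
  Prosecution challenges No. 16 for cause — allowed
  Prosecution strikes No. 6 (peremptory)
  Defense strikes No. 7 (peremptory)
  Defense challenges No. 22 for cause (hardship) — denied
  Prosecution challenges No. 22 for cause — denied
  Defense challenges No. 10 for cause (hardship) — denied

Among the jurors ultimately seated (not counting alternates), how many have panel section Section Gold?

2

Removed: #4, #6, #7, #11, #13, #16, #19, #20, #23, #26.
Seated jurors 1–9: #1, #2, #3, #5, #8, #9, #10, #12, #14 (alternates #15, #17 not counted).
Of those, in Section Gold: #10, #14 → 2.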